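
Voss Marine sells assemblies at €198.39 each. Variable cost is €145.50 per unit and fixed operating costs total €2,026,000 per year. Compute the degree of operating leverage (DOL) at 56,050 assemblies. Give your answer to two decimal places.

Total contribution margin = 56,050 × €52.89 = €2,964,484.50.
Subtracting fixed costs: EBIT = €2,964,484.50 − €2,026,000 = €938,484.50.
Degree of operating leverage = €2,964,484.50 / €938,484.50 = 3.1588.

3.16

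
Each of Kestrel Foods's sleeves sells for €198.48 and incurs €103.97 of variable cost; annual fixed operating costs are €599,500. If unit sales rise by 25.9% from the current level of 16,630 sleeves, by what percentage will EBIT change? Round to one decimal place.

At 16,630 units, contribution = 16,630 × €94.51 = €1,571,701.30.
Subtracting fixed costs: EBIT = €1,571,701.30 − €599,500 = €972,201.30.
DOL = contribution ÷ EBIT = €1,571,701.30 ÷ €972,201.30 = 1.6166.
So EBIT moves 1.6166 × (+25.9%) = +41.9%.

+41.9%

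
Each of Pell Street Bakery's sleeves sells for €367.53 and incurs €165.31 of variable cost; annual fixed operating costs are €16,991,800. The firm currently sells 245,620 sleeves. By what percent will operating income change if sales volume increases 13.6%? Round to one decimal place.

At 245,620 units, contribution = 245,620 × €202.22 = €49,669,276.40.
EBIT = €49,669,276.40 − €16,991,800 = €32,677,476.40.
So DOL = total CM / EBIT = €49,669,276.40 / €32,677,476.40 = 1.5200.
Operating income changes by 1.5200 × +13.6% = +20.7%.

+20.7%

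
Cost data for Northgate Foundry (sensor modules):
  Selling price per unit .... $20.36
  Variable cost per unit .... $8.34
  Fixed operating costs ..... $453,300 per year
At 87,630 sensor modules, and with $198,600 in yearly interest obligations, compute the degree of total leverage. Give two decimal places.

2.62

Contribution at this volume is 87,630 × $12.02 = $1,053,312.60.
Subtracting fixed costs: EBIT = $1,053,312.60 − $453,300 = $600,012.60. Interest = $198,600.00, so EBIT − I = $401,412.60.
DCL = contribution ÷ (EBIT − I) = $1,053,312.60 ÷ $401,412.60 = 2.6240.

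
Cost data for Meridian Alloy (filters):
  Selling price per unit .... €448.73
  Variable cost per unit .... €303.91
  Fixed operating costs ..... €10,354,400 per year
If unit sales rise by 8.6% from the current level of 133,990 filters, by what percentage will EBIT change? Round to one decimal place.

+18.4%

At 133,990 units, contribution = 133,990 × €144.82 = €19,404,431.80.
Operating income = contribution − fixed costs = €19,404,431.80 − €10,354,400 = €9,050,031.80.
DOL = contribution ÷ EBIT = €19,404,431.80 ÷ €9,050,031.80 = 2.1441.
So EBIT moves 2.1441 × (+8.6%) = +18.4%.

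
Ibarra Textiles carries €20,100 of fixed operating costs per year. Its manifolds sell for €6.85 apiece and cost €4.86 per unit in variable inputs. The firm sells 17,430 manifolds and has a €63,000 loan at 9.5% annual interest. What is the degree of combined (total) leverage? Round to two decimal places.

4.03

Contribution at this volume is 17,430 × €1.99 = €34,685.70.
Subtracting fixed costs: EBIT = €34,685.70 − €20,100 = €14,585.70. Interest = €5,985.00, so EBIT − I = €8,600.70.
Degree of total leverage = total CM / (EBIT − interest) = €34,685.70 / €8,600.70 = 4.0329.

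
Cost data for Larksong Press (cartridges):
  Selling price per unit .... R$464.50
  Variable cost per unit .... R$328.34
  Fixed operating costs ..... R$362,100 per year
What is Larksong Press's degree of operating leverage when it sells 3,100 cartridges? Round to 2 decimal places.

Contribution at this volume is 3,100 × R$136.16 = R$422,096.00.
EBIT = R$422,096.00 − R$362,100 = R$59,996.00.
So DOL = total CM / EBIT = R$422,096.00 / R$59,996.00 = 7.0354.

7.04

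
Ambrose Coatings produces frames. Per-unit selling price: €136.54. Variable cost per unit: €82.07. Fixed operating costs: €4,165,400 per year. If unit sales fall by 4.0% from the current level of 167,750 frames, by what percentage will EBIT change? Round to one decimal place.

Total contribution margin = 167,750 × €54.47 = €9,137,342.50.
Subtracting fixed costs: EBIT = €9,137,342.50 − €4,165,400 = €4,971,942.50.
Degree of operating leverage = €9,137,342.50 / €4,971,942.50 = 1.8378.
So EBIT moves 1.8378 × (-4.0%) = -7.4%.

-7.4%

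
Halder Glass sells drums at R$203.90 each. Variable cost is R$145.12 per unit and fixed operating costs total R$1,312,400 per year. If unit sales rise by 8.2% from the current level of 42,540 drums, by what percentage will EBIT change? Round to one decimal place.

+17.3%

Total contribution margin = 42,540 × R$58.78 = R$2,500,501.20.
EBIT = R$2,500,501.20 − R$1,312,400 = R$1,188,101.20.
So DOL = total CM / EBIT = R$2,500,501.20 / R$1,188,101.20 = 2.1046.
Operating income changes by 2.1046 × +8.2% = +17.3%.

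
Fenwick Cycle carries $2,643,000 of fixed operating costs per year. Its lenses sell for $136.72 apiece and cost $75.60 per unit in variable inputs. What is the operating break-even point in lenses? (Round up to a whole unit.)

Each unit contributes $136.72 − $75.60 = $61.12.
Break-even volume = fixed costs ÷ CM per unit = $2,643,000 ÷ $61.12 = 43,242.80, so 43,243 lenses.

43,243 lenses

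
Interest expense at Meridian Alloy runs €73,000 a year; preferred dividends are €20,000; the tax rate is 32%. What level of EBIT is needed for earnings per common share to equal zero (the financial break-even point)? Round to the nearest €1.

€102,412

Grossing the preferred dividend up to pre-tax terms: €20,000 / (1 − 0.32) = €29,411.76.
Financial break-even EBIT = interest + D_p ÷ (1 − t) = €73,000 + €29,411.76 = €102,411.76.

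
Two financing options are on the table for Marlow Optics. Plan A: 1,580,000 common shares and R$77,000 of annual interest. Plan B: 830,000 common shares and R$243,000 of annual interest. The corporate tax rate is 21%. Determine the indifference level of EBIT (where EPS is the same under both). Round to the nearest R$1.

Set EPS_A = EPS_B: (EBIT − R$77,000)(1 − 0.21) ÷ 1,580,000 = (EBIT − R$243,000)(1 − 0.21) ÷ 830,000.
Cancelling (1 − t) and cross-multiplying: 830,000·(EBIT − 77,000) = 1,580,000·(EBIT − 243,000).
EBIT × (1,580,000 − 830,000) = 243,000 × 1,580,000 − 77,000 × 830,000 = 320,030,000,000, so EBIT = 320,030,000,000 ÷ 750,000 = 426,706.67.

R$426,707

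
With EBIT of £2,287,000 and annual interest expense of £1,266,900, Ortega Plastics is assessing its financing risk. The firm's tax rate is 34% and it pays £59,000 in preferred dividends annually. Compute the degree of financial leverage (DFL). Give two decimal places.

Interest = £1,266,900.00.
Pre-tax preferred-dividend burden = £59,000 ÷ (1 − 0.34) = £89,393.94.
DFL = EBIT ÷ [EBIT − I − D_p/(1−t)] = £2,287,000 ÷ [£2,287,000 − £1,266,900.00 − £89,393.94] = £2,287,000 ÷ £930,706.06 = 2.4573.

2.46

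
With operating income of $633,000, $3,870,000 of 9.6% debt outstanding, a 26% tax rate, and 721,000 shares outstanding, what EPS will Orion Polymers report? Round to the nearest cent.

$0.27

Pre-tax income = $633,000 − $371,520.00 = $261,480.00.
Net income = $261,480.00 × (1 − 0.26) = $193,495.20.
EPS = $193,495.20 ÷ 721,000 = $0.27.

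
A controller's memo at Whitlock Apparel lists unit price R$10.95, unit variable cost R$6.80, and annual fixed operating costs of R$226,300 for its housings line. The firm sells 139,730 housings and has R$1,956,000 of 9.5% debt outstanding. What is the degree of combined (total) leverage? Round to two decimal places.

Contribution at this volume is 139,730 × R$4.15 = R$579,879.50.
Operating income = contribution − fixed costs = R$579,879.50 − R$226,300 = R$353,579.50. Interest = R$185,820.00, so EBIT − I = R$167,759.50.
DCL = contribution ÷ (EBIT − I) = R$579,879.50 ÷ R$167,759.50 = 3.4566.

3.46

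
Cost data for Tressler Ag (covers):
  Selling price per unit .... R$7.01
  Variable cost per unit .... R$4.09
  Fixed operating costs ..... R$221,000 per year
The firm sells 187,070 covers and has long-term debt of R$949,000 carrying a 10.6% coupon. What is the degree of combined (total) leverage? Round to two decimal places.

2.43

Total contribution margin = 187,070 × R$2.92 = R$546,244.40.
Subtracting fixed costs: EBIT = R$546,244.40 − R$221,000 = R$325,244.40. Interest = R$100,594.00.
DOL = R$546,244.40 ÷ R$325,244.40 = 1.6795; DFL = R$325,244.40 ÷ R$224,650.40 = 1.4478.
Combined leverage = 1.6795 × 1.4478 = 2.4316.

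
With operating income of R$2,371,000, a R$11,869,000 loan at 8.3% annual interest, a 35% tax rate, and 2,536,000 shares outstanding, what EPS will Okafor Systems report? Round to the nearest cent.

R$0.36

Pre-tax income = R$2,371,000 − R$985,127.00 = R$1,385,873.00.
Net income = R$1,385,873.00 × (1 − 0.35) = R$900,817.45.
EPS = R$900,817.45 ÷ 2,536,000 = R$0.36.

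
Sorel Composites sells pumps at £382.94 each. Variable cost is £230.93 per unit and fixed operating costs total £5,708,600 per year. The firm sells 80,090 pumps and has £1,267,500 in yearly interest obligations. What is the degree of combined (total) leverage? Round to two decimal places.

Contribution at this volume is 80,090 × £152.01 = £12,174,480.90.
Subtracting fixed costs: EBIT = £12,174,480.90 − £5,708,600 = £6,465,880.90. Interest = £1,267,500.00, so EBIT − I = £5,198,380.90.
Degree of total leverage = total CM / (EBIT − interest) = £12,174,480.90 / £5,198,380.90 = 2.3420.

2.34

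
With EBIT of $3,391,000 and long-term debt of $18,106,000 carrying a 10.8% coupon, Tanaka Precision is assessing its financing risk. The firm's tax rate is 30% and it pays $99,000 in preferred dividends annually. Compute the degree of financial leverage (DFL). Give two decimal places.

2.62

Annual interest charges come to $1,955,448.00.
Preferred dividends grossed up pre-tax: $99,000 / (1 − 0.30) = $141,428.57.
DFL = EBIT ÷ [EBIT − I − D_p/(1−t)] = $3,391,000 ÷ [$3,391,000 − $1,955,448.00 − $141,428.57] = $3,391,000 ÷ $1,294,123.43 = 2.6203.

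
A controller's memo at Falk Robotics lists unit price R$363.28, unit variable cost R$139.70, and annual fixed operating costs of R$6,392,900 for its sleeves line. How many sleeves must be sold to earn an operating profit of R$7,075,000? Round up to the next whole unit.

60,238 sleeves

Each unit contributes R$363.28 − R$139.70 = R$223.58.
Units = (FC + target) / CM = (R$6,392,900 + R$7,075,000) / R$223.58 = 60,237.50, so 60,238 sleeves.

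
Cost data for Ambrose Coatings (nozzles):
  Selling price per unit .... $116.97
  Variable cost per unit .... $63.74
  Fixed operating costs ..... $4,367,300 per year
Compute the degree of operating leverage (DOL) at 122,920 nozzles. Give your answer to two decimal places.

At 122,920 units, contribution = 122,920 × $53.23 = $6,543,031.60.
Operating income = contribution − fixed costs = $6,543,031.60 − $4,367,300 = $2,175,731.60.
Degree of operating leverage = $6,543,031.60 / $2,175,731.60 = 3.0073.

3.01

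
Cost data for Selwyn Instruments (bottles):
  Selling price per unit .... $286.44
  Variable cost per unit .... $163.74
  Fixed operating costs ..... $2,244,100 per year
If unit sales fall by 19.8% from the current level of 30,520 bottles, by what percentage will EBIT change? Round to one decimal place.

At 30,520 units, contribution = 30,520 × $122.70 = $3,744,804.00.
Operating income = contribution − fixed costs = $3,744,804.00 − $2,244,100 = $1,500,704.00.
So DOL = total CM / EBIT = $3,744,804.00 / $1,500,704.00 = 2.4954.
So EBIT moves 2.4954 × (-19.8%) = -49.4%.

-49.4%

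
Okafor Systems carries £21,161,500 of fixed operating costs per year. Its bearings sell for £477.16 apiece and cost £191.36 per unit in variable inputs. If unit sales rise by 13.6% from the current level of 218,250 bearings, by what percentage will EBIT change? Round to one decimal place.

+20.6%

At 218,250 units, contribution = 218,250 × £285.80 = £62,375,850.00.
Subtracting fixed costs: EBIT = £62,375,850.00 − £21,161,500 = £41,214,350.00.
DOL = contribution ÷ EBIT = £62,375,850.00 ÷ £41,214,350.00 = 1.5134.
So EBIT moves 1.5134 × (+13.6%) = +20.6%.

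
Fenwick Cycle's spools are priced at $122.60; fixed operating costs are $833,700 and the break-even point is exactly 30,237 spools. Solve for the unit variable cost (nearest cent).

At break-even, FC = Q × (P − VC), so P − VC = $833,700 ÷ 30,237 = $27.5722.
Hence VC = price − CM = $122.60 − $27.5722 = $95.03.

$95.03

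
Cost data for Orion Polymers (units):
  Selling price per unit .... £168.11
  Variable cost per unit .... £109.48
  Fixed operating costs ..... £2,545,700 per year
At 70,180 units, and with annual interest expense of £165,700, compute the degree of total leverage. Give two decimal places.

Contribution at this volume is 70,180 × £58.63 = £4,114,653.40.
EBIT = £4,114,653.40 − £2,545,700 = £1,568,953.40. Interest = £165,700.00.
DOL = £4,114,653.40 ÷ £1,568,953.40 = 2.6225; DFL = £1,568,953.40 ÷ £1,403,253.40 = 1.1181.
DCL = DOL × DFL = 2.6225 × 1.1181 = 2.9322.

2.93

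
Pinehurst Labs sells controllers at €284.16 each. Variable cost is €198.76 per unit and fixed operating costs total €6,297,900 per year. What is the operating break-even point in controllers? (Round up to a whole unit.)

Contribution margin per unit = €284.16 − €198.76 = €85.40.
Break-even volume = fixed costs ÷ CM per unit = €6,297,900 ÷ €85.40 = 73,745.90, so 73,746 controllers.

73,746 controllers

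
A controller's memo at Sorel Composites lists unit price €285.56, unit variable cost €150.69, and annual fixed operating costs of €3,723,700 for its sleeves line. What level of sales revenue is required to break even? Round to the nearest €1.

Contribution margin per unit = €285.56 − €150.69 = €134.87, a CM ratio of €134.87 ÷ €285.56 = 0.4723.
Break-even revenue = fixed costs × price ÷ CM = €3,723,700 × €285.56 ÷ €134.87 = €7,884,183.

€7,884,183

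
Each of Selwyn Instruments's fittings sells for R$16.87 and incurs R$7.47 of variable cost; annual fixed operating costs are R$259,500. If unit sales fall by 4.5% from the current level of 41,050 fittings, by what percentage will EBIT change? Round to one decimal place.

-13.7%

Contribution at this volume is 41,050 × R$9.40 = R$385,870.00.
Operating income = contribution − fixed costs = R$385,870.00 − R$259,500 = R$126,370.00.
Degree of operating leverage = R$385,870.00 / R$126,370.00 = 3.0535.
So EBIT moves 3.0535 × (-4.5%) = -13.7%.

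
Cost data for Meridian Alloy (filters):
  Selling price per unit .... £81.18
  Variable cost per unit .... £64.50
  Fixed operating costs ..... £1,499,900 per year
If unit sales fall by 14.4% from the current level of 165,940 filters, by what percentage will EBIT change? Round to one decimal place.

Total contribution margin = 165,940 × £16.68 = £2,767,879.20.
Operating income = contribution − fixed costs = £2,767,879.20 − £1,499,900 = £1,267,979.20.
So DOL = total CM / EBIT = £2,767,879.20 / £1,267,979.20 = 2.1829.
%ΔEBIT = DOL × %ΔSales = 2.1829 × -14.4% = -31.4%.

-31.4%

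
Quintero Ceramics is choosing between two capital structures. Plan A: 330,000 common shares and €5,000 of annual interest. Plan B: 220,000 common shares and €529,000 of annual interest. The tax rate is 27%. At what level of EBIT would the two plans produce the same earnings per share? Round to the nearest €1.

€1,577,000

Set EPS_A = EPS_B: (EBIT − €5,000)(1 − 0.27) ÷ 330,000 = (EBIT − €529,000)(1 − 0.27) ÷ 220,000.
Cancelling (1 − t) and cross-multiplying: 220,000·(EBIT − 5,000) = 330,000·(EBIT − 529,000).
EBIT × (330,000 − 220,000) = 529,000 × 330,000 − 5,000 × 220,000 = 173,470,000,000, so EBIT = 173,470,000,000 ÷ 110,000 = 1,577,000.00.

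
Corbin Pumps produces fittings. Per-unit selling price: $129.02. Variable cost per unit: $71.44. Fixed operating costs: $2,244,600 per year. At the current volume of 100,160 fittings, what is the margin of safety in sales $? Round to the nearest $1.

$7,893,149

Each unit contributes $129.02 − $71.44 = $57.58. Break-even units = $2,244,600 ÷ $57.58 = 38,982.29; break-even revenue = 38,982.29 × $129.02 = $5,029,494.48.
Actual sales revenue = 100,160 × $129.02 = $12,922,643.20.
Margin of safety = $12,922,643.20 − $5,029,494.48 = $7,893,149.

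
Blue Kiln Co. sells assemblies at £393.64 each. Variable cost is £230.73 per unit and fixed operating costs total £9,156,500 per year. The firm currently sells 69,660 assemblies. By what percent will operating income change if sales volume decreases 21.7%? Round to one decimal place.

Total contribution margin = 69,660 × £162.91 = £11,348,310.60.
Operating income = contribution − fixed costs = £11,348,310.60 − £9,156,500 = £2,191,810.60.
So DOL = total CM / EBIT = £11,348,310.60 / £2,191,810.60 = 5.1776.
So EBIT moves 5.1776 × (-21.7%) = -112.4%.

-112.4%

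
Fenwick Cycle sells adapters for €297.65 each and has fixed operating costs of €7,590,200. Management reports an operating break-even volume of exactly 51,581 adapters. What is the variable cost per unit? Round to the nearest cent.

€150.50

Contribution per unit must be FC / Q = €7,590,200 / 51,581 = €147.1511.
Variable cost per unit = €297.65 − €147.1511 = €150.50.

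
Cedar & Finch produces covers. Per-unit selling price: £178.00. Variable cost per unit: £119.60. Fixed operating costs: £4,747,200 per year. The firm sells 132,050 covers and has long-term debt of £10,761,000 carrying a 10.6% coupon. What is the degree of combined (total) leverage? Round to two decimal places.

At 132,050 units, contribution = 132,050 × £58.40 = £7,711,720.00.
EBIT = £7,711,720.00 − £4,747,200 = £2,964,520.00. Interest = £1,140,666.00.
DOL = £7,711,720.00 ÷ £2,964,520.00 = 2.6013; DFL = £2,964,520.00 ÷ £1,823,854.00 = 1.6254.
Combined leverage = 2.6013 × 1.6254 = 4.2282.

4.23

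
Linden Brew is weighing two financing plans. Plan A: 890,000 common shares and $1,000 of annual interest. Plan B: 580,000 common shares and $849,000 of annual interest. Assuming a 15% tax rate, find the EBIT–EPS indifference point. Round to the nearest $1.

Set EPS_A = EPS_B: (EBIT − $1,000)(1 − 0.15) ÷ 890,000 = (EBIT − $849,000)(1 − 0.15) ÷ 580,000.
The (1 − t) factor cancels: (EBIT − 1,000) × 580,000 = (EBIT − 849,000) × 890,000.
EBIT × (890,000 − 580,000) = 849,000 × 890,000 − 1,000 × 580,000 = 755,030,000,000, so EBIT = 755,030,000,000 ÷ 310,000 = 2,435,580.65.

$2,435,581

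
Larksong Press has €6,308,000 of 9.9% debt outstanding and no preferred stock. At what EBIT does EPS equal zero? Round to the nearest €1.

Annual interest = 9.9% × €6,308,000 = €624,492.00.
With no preferred dividends, EPS = 0 when EBIT exactly covers interest, so the financial break-even EBIT is €624,492.00.

€624,492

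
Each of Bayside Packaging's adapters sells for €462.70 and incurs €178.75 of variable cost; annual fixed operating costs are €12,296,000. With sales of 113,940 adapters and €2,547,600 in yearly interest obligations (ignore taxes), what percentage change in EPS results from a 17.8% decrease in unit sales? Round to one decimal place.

-32.9%

At 113,940 units, contribution = 113,940 × €283.95 = €32,353,263.00.
EBIT = €32,353,263.00 − €12,296,000 = €20,057,263.00.
Interest = €2,547,600.00, so EBIT − I = €17,509,663.00.
Degree of combined leverage = contribution ÷ (EBIT − I) = €32,353,263.00 ÷ €17,509,663.00 = 1.8477.
%ΔEPS = DCL × %ΔSales = 1.8477 × -17.8% = -32.9%.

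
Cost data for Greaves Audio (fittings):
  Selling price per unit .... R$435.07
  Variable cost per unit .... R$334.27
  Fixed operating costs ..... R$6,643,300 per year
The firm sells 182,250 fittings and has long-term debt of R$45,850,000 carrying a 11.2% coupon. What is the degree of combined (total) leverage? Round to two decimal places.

Total contribution margin = 182,250 × R$100.80 = R$18,370,800.00.
Operating income = contribution − fixed costs = R$18,370,800.00 − R$6,643,300 = R$11,727,500.00. Interest = R$5,135,200.00.
DOL = R$18,370,800.00 ÷ R$11,727,500.00 = 1.5665; DFL = R$11,727,500.00 ÷ R$6,592,300.00 = 1.7790.
DCL = DOL × DFL = 1.5665 × 1.7790 = 2.7868.

2.79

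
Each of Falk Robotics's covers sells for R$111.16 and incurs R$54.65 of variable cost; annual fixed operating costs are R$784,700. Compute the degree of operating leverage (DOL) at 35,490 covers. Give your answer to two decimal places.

Contribution at this volume is 35,490 × R$56.51 = R$2,005,539.90.
Operating income = contribution − fixed costs = R$2,005,539.90 − R$784,700 = R$1,220,839.90.
DOL = contribution ÷ EBIT = R$2,005,539.90 ÷ R$1,220,839.90 = 1.6428.

1.64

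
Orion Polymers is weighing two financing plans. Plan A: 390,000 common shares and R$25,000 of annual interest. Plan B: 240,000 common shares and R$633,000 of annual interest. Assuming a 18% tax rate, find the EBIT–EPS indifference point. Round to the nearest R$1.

Set EPS_A = EPS_B: (EBIT − R$25,000)(1 − 0.18) ÷ 390,000 = (EBIT − R$633,000)(1 − 0.18) ÷ 240,000.
The (1 − t) factor cancels: (EBIT − 25,000) × 240,000 = (EBIT − 633,000) × 390,000.
EBIT × (390,000 − 240,000) = 633,000 × 390,000 − 25,000 × 240,000 = 240,870,000,000, so EBIT = 240,870,000,000 ÷ 150,000 = 1,605,800.00.

R$1,605,800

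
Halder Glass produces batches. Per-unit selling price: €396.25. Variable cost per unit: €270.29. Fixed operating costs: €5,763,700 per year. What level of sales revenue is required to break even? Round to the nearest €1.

CM per unit = €396.25 − €270.29 = €125.96; CM ratio = €125.96 / €396.25 = 0.3179.
Break-even revenue = fixed costs × price ÷ CM = €5,763,700 × €396.25 ÷ €125.96 = €18,131,678.

€18,131,678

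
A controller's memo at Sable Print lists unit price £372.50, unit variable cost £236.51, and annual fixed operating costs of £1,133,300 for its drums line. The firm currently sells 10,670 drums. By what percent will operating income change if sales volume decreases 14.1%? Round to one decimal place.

-64.4%

At 10,670 units, contribution = 10,670 × £135.99 = £1,451,013.30.
Subtracting fixed costs: EBIT = £1,451,013.30 − £1,133,300 = £317,713.30.
DOL = contribution ÷ EBIT = £1,451,013.30 ÷ £317,713.30 = 4.5671.
So EBIT moves 4.5671 × (-14.1%) = -64.4%.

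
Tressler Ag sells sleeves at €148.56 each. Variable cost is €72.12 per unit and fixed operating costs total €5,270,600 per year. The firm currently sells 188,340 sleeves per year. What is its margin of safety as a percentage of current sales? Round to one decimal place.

63.4%

Each unit contributes €148.56 − €72.12 = €76.44. Break-even units = €5,270,600 ÷ €76.44 = 68,950.81; break-even revenue = 68,950.81 × €148.56 = €10,243,332.50.
Actual sales revenue = 188,340 × €148.56 = €27,979,790.40.
Margin of safety = (€27,979,790.40 − €10,243,332.50) ÷ €27,979,790.40 = 63.4%.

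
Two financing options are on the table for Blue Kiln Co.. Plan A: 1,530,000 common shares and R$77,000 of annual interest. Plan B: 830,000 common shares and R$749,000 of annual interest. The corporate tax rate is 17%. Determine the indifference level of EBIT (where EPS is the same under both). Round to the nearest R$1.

Set EPS_A = EPS_B: (EBIT − R$77,000)(1 − 0.17) ÷ 1,530,000 = (EBIT − R$749,000)(1 − 0.17) ÷ 830,000.
The (1 − t) factor cancels: (EBIT − 77,000) × 830,000 = (EBIT − 749,000) × 1,530,000.
Solving, EBIT = (749,000·1,530,000 − 77,000·830,000) / (1,530,000 − 830,000) = 1,082,060,000,000 / 700,000 = 1,545,800.00.

R$1,545,800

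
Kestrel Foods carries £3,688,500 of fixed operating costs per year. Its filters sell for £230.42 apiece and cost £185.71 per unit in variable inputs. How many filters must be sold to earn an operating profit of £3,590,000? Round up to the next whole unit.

Contribution margin per unit = £230.42 − £185.71 = £44.71.
Need Q such that Q × £44.71 − £3,688,500 = £3,590,000, i.e. Q = £7,278,500 / £44.71 = 162,793.56 → 162,794.

162,794 filters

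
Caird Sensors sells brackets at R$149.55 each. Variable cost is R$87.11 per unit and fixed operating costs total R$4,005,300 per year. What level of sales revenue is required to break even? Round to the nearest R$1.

Contribution margin per unit = R$149.55 − R$87.11 = R$62.44, a CM ratio of R$62.44 ÷ R$149.55 = 0.4175.
Break-even sales = FC ÷ CM ratio = R$4,005,300 × R$149.55 / R$62.44 = R$9,593,091.

R$9,593,091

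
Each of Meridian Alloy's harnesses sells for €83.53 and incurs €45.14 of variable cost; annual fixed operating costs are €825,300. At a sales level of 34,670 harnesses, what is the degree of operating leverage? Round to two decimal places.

2.63

Contribution at this volume is 34,670 × €38.39 = €1,330,981.30.
EBIT = €1,330,981.30 − €825,300 = €505,681.30.
DOL = contribution ÷ EBIT = €1,330,981.30 ÷ €505,681.30 = 2.6321.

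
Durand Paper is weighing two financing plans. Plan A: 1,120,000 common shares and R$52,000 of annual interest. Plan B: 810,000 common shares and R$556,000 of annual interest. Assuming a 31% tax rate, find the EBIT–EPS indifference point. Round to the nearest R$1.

R$1,872,903

Set EPS_A = EPS_B: (EBIT − R$52,000)(1 − 0.31) ÷ 1,120,000 = (EBIT − R$556,000)(1 − 0.31) ÷ 810,000.
The (1 − t) factor cancels: (EBIT − 52,000) × 810,000 = (EBIT − 556,000) × 1,120,000.
EBIT × (1,120,000 − 810,000) = 556,000 × 1,120,000 − 52,000 × 810,000 = 580,600,000,000, so EBIT = 580,600,000,000 ÷ 310,000 = 1,872,903.23.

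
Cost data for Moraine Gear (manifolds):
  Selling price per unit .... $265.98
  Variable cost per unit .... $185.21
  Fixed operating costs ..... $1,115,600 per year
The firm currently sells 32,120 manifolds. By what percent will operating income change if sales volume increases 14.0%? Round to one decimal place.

Contribution at this volume is 32,120 × $80.77 = $2,594,332.40.
Operating income = contribution − fixed costs = $2,594,332.40 − $1,115,600 = $1,478,732.40.
So DOL = total CM / EBIT = $2,594,332.40 / $1,478,732.40 = 1.7544.
So EBIT moves 1.7544 × (+14.0%) = +24.6%.

+24.6%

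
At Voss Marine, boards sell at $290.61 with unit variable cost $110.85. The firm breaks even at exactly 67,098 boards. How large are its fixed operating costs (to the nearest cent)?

$12,061,536.48

Contribution margin per unit = $290.61 − $110.85 = $179.76.
Fixed costs = break-even units × CM = 67,098 × $179.76 = $12,061,536.48.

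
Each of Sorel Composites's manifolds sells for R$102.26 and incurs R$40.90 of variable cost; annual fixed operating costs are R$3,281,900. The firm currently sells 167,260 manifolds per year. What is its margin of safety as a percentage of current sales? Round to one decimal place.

68.0%

Each unit contributes R$102.26 − R$40.90 = R$61.36. Break-even units = R$3,281,900 ÷ R$61.36 = 53,485.98; break-even revenue = 53,485.98 × R$102.26 = R$5,469,476.76.
Current sales = 167,260 × R$102.26 = R$17,104,007.60.
Margin of safety = (R$17,104,007.60 − R$5,469,476.76) ÷ R$17,104,007.60 = 68.0%.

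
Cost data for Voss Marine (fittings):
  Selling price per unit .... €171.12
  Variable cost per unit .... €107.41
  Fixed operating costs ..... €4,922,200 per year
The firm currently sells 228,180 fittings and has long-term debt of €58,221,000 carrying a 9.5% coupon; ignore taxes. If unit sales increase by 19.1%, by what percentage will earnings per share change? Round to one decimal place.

+68.0%

Contribution at this volume is 228,180 × €63.71 = €14,537,347.80.
Subtracting fixed costs: EBIT = €14,537,347.80 − €4,922,200 = €9,615,147.80.
Interest = €5,530,995.00, so EBIT − I = €4,084,152.80.
DCL = total CM / (EBIT − I) = €14,537,347.80 / €4,084,152.80 = 3.5595.
EPS therefore changes by 3.5595 × (+19.1%) = +68.0%.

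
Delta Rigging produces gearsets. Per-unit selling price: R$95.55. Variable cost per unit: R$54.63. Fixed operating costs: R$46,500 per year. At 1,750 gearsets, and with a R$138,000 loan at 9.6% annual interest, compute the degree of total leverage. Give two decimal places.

6.04

Contribution at this volume is 1,750 × R$40.92 = R$71,610.00.
Operating income = contribution − fixed costs = R$71,610.00 − R$46,500 = R$25,110.00. Interest = R$13,248.00, so EBIT − I = R$11,862.00.
DCL = contribution ÷ (EBIT − I) = R$71,610.00 ÷ R$11,862.00 = 6.0369.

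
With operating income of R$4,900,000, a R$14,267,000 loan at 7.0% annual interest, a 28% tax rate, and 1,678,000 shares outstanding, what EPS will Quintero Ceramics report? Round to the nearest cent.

R$1.67

Pre-tax income = R$4,900,000 − R$998,690.00 = R$3,901,310.00.
Net income = R$3,901,310.00 × (1 − 0.28) = R$2,808,943.20.
Per share: R$2,808,943.20 / 1,678,000 shares = R$1.67.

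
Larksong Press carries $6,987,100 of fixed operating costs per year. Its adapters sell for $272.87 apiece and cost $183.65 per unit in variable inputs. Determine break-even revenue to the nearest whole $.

Contribution margin per unit = $272.87 − $183.65 = $89.22, a CM ratio of $89.22 ÷ $272.87 = 0.3270.
Break-even sales = FC ÷ CM ratio = $6,987,100 × $272.87 / $89.22 = $21,369,312.

$21,369,312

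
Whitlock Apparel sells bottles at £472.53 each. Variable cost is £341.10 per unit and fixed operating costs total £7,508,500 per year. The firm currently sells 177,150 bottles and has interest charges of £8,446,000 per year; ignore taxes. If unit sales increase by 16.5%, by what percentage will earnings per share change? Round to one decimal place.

+52.4%

Total contribution margin = 177,150 × £131.43 = £23,282,824.50.
Subtracting fixed costs: EBIT = £23,282,824.50 − £7,508,500 = £15,774,324.50.
Interest = £8,446,000.00, so EBIT − I = £7,328,324.50.
DCL = total CM / (EBIT − I) = £23,282,824.50 / £7,328,324.50 = 3.1771.
%ΔEPS = DCL × %ΔSales = 3.1771 × +16.5% = +52.4%.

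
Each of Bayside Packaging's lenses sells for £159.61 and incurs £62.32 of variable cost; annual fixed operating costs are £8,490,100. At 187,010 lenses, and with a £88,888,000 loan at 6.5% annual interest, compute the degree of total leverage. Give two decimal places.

4.63

Contribution at this volume is 187,010 × £97.29 = £18,194,202.90.
Subtracting fixed costs: EBIT = £18,194,202.90 − £8,490,100 = £9,704,102.90. Interest = £5,777,720.00.
DOL = £18,194,202.90 ÷ £9,704,102.90 = 1.8749; DFL = £9,704,102.90 ÷ £3,926,382.90 = 2.4715.
Combined leverage = 1.8749 × 2.4715 = 4.6338.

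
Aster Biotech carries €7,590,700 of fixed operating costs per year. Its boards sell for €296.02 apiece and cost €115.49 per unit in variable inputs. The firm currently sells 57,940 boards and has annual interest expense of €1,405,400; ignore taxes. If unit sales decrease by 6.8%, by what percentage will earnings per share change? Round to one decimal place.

Contribution at this volume is 57,940 × €180.53 = €10,459,908.20.
EBIT = €10,459,908.20 − €7,590,700 = €2,869,208.20.
After interest of €1,405,400.00, pre-tax earnings = €1,463,808.20.
DCL = total CM / (EBIT − I) = €10,459,908.20 / €1,463,808.20 = 7.1457.
%ΔEPS = DCL × %ΔSales = 7.1457 × -6.8% = -48.6%.

-48.6%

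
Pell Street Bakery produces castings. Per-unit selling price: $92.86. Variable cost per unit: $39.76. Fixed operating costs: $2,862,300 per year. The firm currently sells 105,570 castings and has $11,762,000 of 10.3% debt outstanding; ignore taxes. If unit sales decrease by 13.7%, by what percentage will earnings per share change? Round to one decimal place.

-50.1%

Total contribution margin = 105,570 × $53.10 = $5,605,767.00.
EBIT = $5,605,767.00 − $2,862,300 = $2,743,467.00.
Interest = $1,211,486.00, so EBIT − I = $1,531,981.00.
DCL = total CM / (EBIT − I) = $5,605,767.00 / $1,531,981.00 = 3.6592.
%ΔEPS = DCL × %ΔSales = 3.6592 × -13.7% = -50.1%.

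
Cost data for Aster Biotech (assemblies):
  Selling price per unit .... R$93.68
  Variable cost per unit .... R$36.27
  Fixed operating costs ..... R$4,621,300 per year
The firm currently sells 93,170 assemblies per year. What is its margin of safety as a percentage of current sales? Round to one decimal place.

Each unit contributes R$93.68 − R$36.27 = R$57.41. Break-even units = R$4,621,300 ÷ R$57.41 = 80,496.43; break-even revenue = 80,496.43 × R$93.68 = R$7,540,905.49.
Actual sales revenue = 93,170 × R$93.68 = R$8,728,165.60.
Margin of safety = (R$8,728,165.60 − R$7,540,905.49) ÷ R$8,728,165.60 = 13.6%.

13.6%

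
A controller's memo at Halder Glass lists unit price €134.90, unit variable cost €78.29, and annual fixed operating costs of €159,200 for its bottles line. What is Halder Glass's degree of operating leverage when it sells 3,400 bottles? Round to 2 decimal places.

5.78

At 3,400 units, contribution = 3,400 × €56.61 = €192,474.00.
Subtracting fixed costs: EBIT = €192,474.00 − €159,200 = €33,274.00.
Degree of operating leverage = €192,474.00 / €33,274.00 = 5.7845.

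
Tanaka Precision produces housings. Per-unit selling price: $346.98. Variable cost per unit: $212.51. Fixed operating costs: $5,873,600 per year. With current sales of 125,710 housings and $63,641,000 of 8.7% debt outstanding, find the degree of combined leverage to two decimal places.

3.08

Contribution at this volume is 125,710 × $134.47 = $16,904,223.70.
Operating income = contribution − fixed costs = $16,904,223.70 − $5,873,600 = $11,030,623.70. Interest = $5,536,767.00, so EBIT − I = $5,493,856.70.
DCL = contribution ÷ (EBIT − I) = $16,904,223.70 ÷ $5,493,856.70 = 3.0769.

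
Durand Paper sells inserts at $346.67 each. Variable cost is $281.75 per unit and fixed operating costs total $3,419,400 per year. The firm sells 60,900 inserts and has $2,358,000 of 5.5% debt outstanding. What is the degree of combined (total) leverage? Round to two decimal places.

Total contribution margin = 60,900 × $64.92 = $3,953,628.00.
Operating income = contribution − fixed costs = $3,953,628.00 − $3,419,400 = $534,228.00. Interest = $129,690.00.
DOL = $3,953,628.00 ÷ $534,228.00 = 7.4006; DFL = $534,228.00 ÷ $404,538.00 = 1.3206.
Combined leverage = 7.4006 × 1.3206 = 9.7732.

9.77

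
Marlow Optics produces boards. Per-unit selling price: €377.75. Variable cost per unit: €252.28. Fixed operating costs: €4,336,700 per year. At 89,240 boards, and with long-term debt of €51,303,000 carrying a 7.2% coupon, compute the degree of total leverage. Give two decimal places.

Contribution at this volume is 89,240 × €125.47 = €11,196,942.80.
EBIT = €11,196,942.80 − €4,336,700 = €6,860,242.80. Interest = €3,693,816.00.
DOL = €11,196,942.80 ÷ €6,860,242.80 = 1.6321; DFL = €6,860,242.80 ÷ €3,166,426.80 = 2.1666.
DCL = DOL × DFL = 1.6321 × 2.1666 = 3.5361.

3.54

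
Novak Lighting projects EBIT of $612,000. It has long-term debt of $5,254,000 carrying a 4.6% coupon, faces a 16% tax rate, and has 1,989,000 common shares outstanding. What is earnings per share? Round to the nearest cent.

Interest = $241,684.00, so EBT = $612,000 − $241,684.00 = $370,316.00.
Net income = $370,316.00 × (1 − 0.16) = $311,065.44.
Per share: $311,065.44 / 1,989,000 shares = $0.16.

$0.16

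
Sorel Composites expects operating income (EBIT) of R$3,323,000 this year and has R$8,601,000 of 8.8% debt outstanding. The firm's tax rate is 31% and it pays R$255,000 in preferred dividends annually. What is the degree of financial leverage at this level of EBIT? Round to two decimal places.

1.51

Annual interest charges come to R$756,888.00.
Preferred dividends grossed up pre-tax: R$255,000 / (1 − 0.31) = R$369,565.22.
DFL = EBIT ÷ [EBIT − I − D_p/(1−t)] = R$3,323,000 ÷ [R$3,323,000 − R$756,888.00 − R$369,565.22] = R$3,323,000 ÷ R$2,196,546.78 = 1.5128.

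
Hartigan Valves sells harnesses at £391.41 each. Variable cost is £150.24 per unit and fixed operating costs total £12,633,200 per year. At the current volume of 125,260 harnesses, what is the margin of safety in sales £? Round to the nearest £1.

£28,524,800

Each unit contributes £391.41 − £150.24 = £241.17. Break-even units = £12,633,200 ÷ £241.17 = 52,382.97; break-even revenue = 52,382.97 × £391.41 = £20,503,216.87.
Current sales = 125,260 × £391.41 = £49,028,016.60.
Margin of safety = £49,028,016.60 − £20,503,216.87 = £28,524,800.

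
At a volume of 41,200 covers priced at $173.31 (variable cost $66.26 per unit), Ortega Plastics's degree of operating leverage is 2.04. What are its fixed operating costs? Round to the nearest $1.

At 41,200 units, contribution = 41,200 × $107.05 = $4,410,460.00.
DOL = contribution / EBIT, so EBIT = $4,410,460.00 / 2.04 = $2,161,990.20.
Fixed costs = CM − EBIT = $4,410,460.00 − $2,161,990.20 = $2,248,470.

$2,248,470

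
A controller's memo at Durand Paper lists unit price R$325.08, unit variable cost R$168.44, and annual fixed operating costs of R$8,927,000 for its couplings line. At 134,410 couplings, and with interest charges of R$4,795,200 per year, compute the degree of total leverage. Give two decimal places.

At 134,410 units, contribution = 134,410 × R$156.64 = R$21,053,982.40.
Subtracting fixed costs: EBIT = R$21,053,982.40 − R$8,927,000 = R$12,126,982.40. Interest = R$4,795,200.00, so EBIT − I = R$7,331,782.40.
DCL = contribution ÷ (EBIT − I) = R$21,053,982.40 ÷ R$7,331,782.40 = 2.8716.

2.87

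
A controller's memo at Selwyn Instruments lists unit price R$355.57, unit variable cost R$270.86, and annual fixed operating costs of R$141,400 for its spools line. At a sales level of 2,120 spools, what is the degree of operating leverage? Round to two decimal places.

At 2,120 units, contribution = 2,120 × R$84.71 = R$179,585.20.
Operating income = contribution − fixed costs = R$179,585.20 − R$141,400 = R$38,185.20.
So DOL = total CM / EBIT = R$179,585.20 / R$38,185.20 = 4.7030.

4.70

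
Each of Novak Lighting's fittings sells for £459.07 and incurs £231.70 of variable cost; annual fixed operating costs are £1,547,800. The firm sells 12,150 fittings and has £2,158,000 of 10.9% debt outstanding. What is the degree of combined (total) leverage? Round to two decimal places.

2.82

Contribution at this volume is 12,150 × £227.37 = £2,762,545.50.
Subtracting fixed costs: EBIT = £2,762,545.50 − £1,547,800 = £1,214,745.50. Interest = £235,222.00, so EBIT − I = £979,523.50.
Degree of total leverage = total CM / (EBIT − interest) = £2,762,545.50 / £979,523.50 = 2.8203.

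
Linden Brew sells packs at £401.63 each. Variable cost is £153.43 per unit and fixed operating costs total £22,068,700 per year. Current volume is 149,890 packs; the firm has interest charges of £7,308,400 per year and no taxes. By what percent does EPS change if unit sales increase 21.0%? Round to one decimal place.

+99.8%

At 149,890 units, contribution = 149,890 × £248.20 = £37,202,698.00.
EBIT = £37,202,698.00 − £22,068,700 = £15,133,998.00.
After interest of £7,308,400.00, pre-tax earnings = £7,825,598.00.
Degree of combined leverage = contribution ÷ (EBIT − I) = £37,202,698.00 ÷ £7,825,598.00 = 4.7540.
EPS therefore changes by 4.7540 × (+21.0%) = +99.8%.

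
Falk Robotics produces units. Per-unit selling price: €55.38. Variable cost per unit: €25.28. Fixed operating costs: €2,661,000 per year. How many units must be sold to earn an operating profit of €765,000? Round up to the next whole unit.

113,821 units

Each unit contributes €55.38 − €25.28 = €30.10.
Units = (FC + target) / CM = (€2,661,000 + €765,000) / €30.10 = 113,820.60, so 113,821 units.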